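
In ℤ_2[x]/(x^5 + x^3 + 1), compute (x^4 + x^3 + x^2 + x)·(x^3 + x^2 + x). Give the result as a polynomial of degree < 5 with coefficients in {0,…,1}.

Multiply in ℤ_2[x]: (x^4 + x^3 + x^2 + x)·(x^3 + x^2 + x) = x^7 + x^5 + x^4 + x^2.
Reduce using x^5 ≡ x^3 + 1 (mod x^5 + x^3 + 1).
Reduced: x^4.

x^4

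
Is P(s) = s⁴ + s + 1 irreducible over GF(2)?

Check for roots in GF(2): P(0) = 1; P(1) = 1.
No roots, so no linear factors.
Monic irreducibles of degree 2 over GF(2): s² + s + 1.
None of them divide P (all give nonzero remainder).
No irreducible factor of degree ≤ 2 exists, so P is irreducible over GF(2).

Yes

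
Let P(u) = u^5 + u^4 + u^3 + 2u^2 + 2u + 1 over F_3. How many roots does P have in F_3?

Evaluate at each of the 3 elements of F_3:
P(0) = 1; P(1) = 2; P(2) = 0 → root.
Roots: {2}.

1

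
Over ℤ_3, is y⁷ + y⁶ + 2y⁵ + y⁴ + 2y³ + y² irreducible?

No

Write m(y) = y⁷ + y⁶ + 2y⁵ + y⁴ + 2y³ + y².
Check for roots in ℤ_3: m(0) = 0 → root; m(1) = 2; m(2) = 1.
m(0) = 0, so (y) divides m(y); m is reducible.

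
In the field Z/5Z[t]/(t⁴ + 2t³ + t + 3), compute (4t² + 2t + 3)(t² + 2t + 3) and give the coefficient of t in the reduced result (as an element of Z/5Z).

3

Multiply in Z/5Z[t]: (4t² + 2t + 3)·(t² + 2t + 3) = 4t⁴ + 4t² + 2t + 4.
Reduce using t⁴ ≡ 3t³ + 4t + 2 (mod t⁴ + 2t³ + t + 3).
Reduced: 2t³ + 4t² + 3t + 2.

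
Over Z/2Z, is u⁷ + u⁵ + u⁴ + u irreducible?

No

Write h(u) = u⁷ + u⁵ + u⁴ + u.
Check for roots in Z/2Z: h(0) = 0 → root; h(1) = 0 → root.
h(0) = 0, so (u) divides h(u); h is reducible.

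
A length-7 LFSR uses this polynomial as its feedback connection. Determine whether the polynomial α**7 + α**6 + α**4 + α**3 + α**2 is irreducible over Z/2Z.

No

Write P(α) = α**7 + α**6 + α**4 + α**3 + α**2.
Check for roots in Z/2Z: P(0) = 0 → root; P(1) = 1.
P(0) = 0, so (α) divides P(α); P is reducible.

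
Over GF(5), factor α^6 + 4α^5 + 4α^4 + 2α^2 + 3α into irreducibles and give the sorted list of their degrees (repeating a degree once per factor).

1, 1, 1, 3

Write f(α) = α^6 + 4α^5 + 4α^4 + 2α^2 + 3α.
Roots in GF(5): f(0) = 0 → root; f(1) = 4; f(2) = 0 → root; f(3) = 2; f(4) = 0 → root.
Linear factors from roots: (α), (α + 3), (α + 1).
Complete factorization: f(α) = (α)·(α + 1)·(α + 3)·(α^3 + α + 1).
Factor degrees with multiplicity: 1 + 1 + 1 + 3 = 6.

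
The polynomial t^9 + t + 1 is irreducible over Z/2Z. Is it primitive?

Write f(t) = t^9 + t + 1.
|GF(2^9)^×| = 2^9 − 1 = 511. Prime factorization: 511 = 7·73.
f is primitive ⇔ t has order 511 in GF(2)[t]/(f), i.e. t^(511/q) ≠ 1 for each prime q | 511.
t^(73) mod f = 1
t^(7) mod f = t^7.
Since t^(73) = 1, the order of t divides 73 < 511; not primitive.

No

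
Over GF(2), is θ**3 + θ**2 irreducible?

Write P(θ) = θ**3 + θ**2.
Check for roots in GF(2): P(0) = 0 → root; P(1) = 0 → root.
P(0) = 0, so (θ) divides P(θ); P is reducible.

No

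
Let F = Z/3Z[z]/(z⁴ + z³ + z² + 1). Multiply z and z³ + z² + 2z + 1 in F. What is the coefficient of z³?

Multiply in Z/3Z[z]: (z)·(z³ + z² + 2z + 1) = z⁴ + z³ + 2z² + z.
Reduce using z⁴ ≡ 2z³ + 2z² + 2 (mod z⁴ + z³ + z² + 1).
Reduced: z² + z + 2.

0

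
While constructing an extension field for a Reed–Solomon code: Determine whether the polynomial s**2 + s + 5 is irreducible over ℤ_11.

Write h(s) = s**2 + s + 5.
Check each element of ℤ_11 for a root: h(0)=5, h(1)=7, h(2)=0, h(3)=6, h(4)=3, h(5)=2, h(6)=3, h(7)=6, h(8)=0, h(9)=7, h(10)=5.
h(2) = 0, so (s − 2) divides h(s); h is reducible.

No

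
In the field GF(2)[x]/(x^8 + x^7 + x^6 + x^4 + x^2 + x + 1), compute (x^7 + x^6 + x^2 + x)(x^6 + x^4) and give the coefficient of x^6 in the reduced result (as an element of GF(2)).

1

Multiply in GF(2)[x]: (x^7 + x^6 + x^2 + x)·(x^6 + x^4) = x^13 + x^12 + x^11 + x^10 + x^8 + x^7 + x^6 + x^5.
Reduce using x^8 ≡ x^7 + x^6 + x^4 + x^2 + x + 1 (mod x^8 + x^7 + x^6 + x^4 + x^2 + x + 1).
Reduced: x^6 + x^4 + x^3 + x^2.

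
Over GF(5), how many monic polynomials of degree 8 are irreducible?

48750

x^(5^8) − x is the product of all monic irreducibles of degree dividing 8; Möbius inversion gives N = (1/8) Σ μ(8/d)·5^d.
Divisors of 8: 1, 2, 4, 8; μ(8/d) for each: 0, 0, -1, 1.
Σ = − 5^4 + 5^8 = 390000.
N = 390000/8 = 48750.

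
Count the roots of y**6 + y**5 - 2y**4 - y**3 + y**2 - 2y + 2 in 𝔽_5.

Write g(y) = y**6 + y**5 - 2y**4 - y**3 + y**2 - 2y + 2.
Evaluate at each of the 5 elements of 𝔽_5:
g(0) = 2; g(1) = 0 → root; g(2) = 3; g(3) = 3; g(4) = 4.
Roots: {1}.

1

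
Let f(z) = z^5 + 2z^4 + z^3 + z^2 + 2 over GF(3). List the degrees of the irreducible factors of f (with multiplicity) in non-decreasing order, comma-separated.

1, 2, 2

Roots in GF(3): f(0) = 2; f(1) = 1; f(2) = 0 → root.
Linear factors from roots: (z + 1).
Complete factorization: f(z) = (z + 1)·(z^2 + 1)·(z^2 + z + 2).
Factor degrees with multiplicity: 1 + 2 + 2 = 5.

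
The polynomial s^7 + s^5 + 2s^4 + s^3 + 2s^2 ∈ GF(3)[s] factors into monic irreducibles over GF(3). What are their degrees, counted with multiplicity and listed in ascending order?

1, 1, 2, 3

Write g(s) = s^7 + s^5 + 2s^4 + s^3 + 2s^2.
Roots in GF(3): g(0) = 0 → root; g(1) = 1; g(2) = 1.
Linear factors from roots: (s).
Complete factorization: g(s) = (s)^2·(s^2 + s + 2)·(s^3 + 2s^2 + 1).
Factor degrees with multiplicity: 1 + 1 + 2 + 3 = 7.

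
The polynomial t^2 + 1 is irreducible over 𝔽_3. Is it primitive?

No

Write f(t) = t^2 + 1.
|GF(3^2)^×| = 3^2 − 1 = 8. Prime factorization: 8 = 2^3.
f is primitive ⇔ t has order 8 in GF(3)[t]/(f), i.e. t^(8/q) ≠ 1 for each prime q | 8.
t^(4) mod f = 1
Since t^(4) = 1, the order of t divides 4 < 8; not primitive.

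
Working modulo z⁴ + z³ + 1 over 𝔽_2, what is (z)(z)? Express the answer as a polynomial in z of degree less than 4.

z^2

Multiply in 𝔽_2[z]: (z)·(z) = z².
Reduced: z².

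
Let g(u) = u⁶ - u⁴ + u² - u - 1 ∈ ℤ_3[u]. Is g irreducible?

Check for roots in ℤ_3: g(0) = 2; g(1) = 2; g(2) = 1.
No roots, so no linear factors.
Monic irreducibles of degree 2 over GF(3): u² + 1, u² + u - 1, u² - u - 1.
None of them divide g (all give nonzero remainder).
Degree-3 irreducible divisors: test the 8 monic irreducibles of degree 3 over GF(3).
None of them divide g (all give nonzero remainder).
No irreducible factor of degree ≤ 3 exists, so g is irreducible over GF(3).

Yes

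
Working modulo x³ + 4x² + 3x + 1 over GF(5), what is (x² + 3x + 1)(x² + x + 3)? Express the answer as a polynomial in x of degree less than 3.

Multiply in GF(5)[x]: (x² + 3x + 1)·(x² + x + 3) = x⁴ + 4x³ + 2x² + 3.
Reduce using x³ ≡ x² + 2x + 4 (mod x³ + 4x² + 3x + 1).
Reduced: 4x² + 4x + 3.

4x^2 + 4x + 3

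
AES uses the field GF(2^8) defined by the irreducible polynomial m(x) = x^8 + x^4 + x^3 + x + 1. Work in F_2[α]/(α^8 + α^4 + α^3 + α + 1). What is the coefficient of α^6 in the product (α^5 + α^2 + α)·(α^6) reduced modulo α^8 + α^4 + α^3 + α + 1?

Multiply in F_2[α]: (α^5 + α^2 + α)·(α^6) = α^11 + α^8 + α^7.
Reduce using α^8 ≡ α^4 + α^3 + α + 1 (mod α^8 + α^4 + α^3 + α + 1).
Reduced: α^6 + α + 1.

1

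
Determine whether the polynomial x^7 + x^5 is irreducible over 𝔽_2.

Write h(x) = x^7 + x^5.
Check for roots in 𝔽_2: h(0) = 0 → root; h(1) = 0 → root.
h(0) = 0, so (x) divides h(x); h is reducible.

No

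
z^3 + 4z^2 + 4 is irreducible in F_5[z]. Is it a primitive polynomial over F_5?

Write f(z) = z^3 + 4z^2 + 4.
|GF(5^3)^×| = 5^3 − 1 = 124. Prime factorization: 124 = 2^2·31.
f is primitive ⇔ z has order 124 in GF(5)[z]/(f), i.e. z^(124/q) ≠ 1 for each prime q | 124.
z^(62) mod f = 1
z^(4) mod f = z^2 + z + 1.
Since z^(62) = 1, the order of z divides 62 < 124; not primitive.

No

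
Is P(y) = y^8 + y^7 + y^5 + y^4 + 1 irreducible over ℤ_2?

Check for roots in ℤ_2: P(0) = 1; P(1) = 1.
No roots, so no linear factors.
Monic irreducibles of degree 2 over GF(2): y^2 + y + 1.
None of them divide P (all give nonzero remainder).
Monic irreducibles of degree 3 over GF(2): y^3 + y + 1, y^3 + y^2 + 1.
None of them divide P (all give nonzero remainder).
Monic irreducibles of degree 4 over GF(2): y^4 + y + 1, y^4 + y^3 + 1, y^4 + y^3 + y^2 + y + 1.
None of them divide P (all give nonzero remainder).
No irreducible factor of degree ≤ 4 exists, so P is irreducible over GF(2).

Yes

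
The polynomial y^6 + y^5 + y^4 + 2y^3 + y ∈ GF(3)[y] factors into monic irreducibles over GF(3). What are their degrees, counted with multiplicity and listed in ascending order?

1, 1, 2, 2

Write f(y) = y^6 + y^5 + y^4 + 2y^3 + y.
Roots in GF(3): f(0) = 0 → root; f(1) = 0 → root; f(2) = 1.
Linear factors from roots: (y), (y + 2).
Complete factorization: f(y) = (y)·(y + 2)·(y^2 + 1)·(y^2 + 2y + 2).
Factor degrees with multiplicity: 1 + 1 + 2 + 2 = 6.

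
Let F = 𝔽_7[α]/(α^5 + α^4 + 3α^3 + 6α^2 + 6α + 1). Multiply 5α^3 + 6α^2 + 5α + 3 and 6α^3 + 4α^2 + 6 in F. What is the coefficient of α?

Multiply in 𝔽_7[α]: (5α^3 + 6α^2 + 5α + 3)·(6α^3 + 4α^2 + 6) = 2α^6 + 5α^4 + 5α^3 + 6α^2 + 2α + 4.
Reduce using α^5 ≡ 6α^4 + 4α^3 + α^2 + α + 6 (mod α^5 + α^4 + 3α^3 + 6α^2 + 6α + 1).
Reduced: α^4 + 6α^3 + 6α^2 + 5α + 6.

5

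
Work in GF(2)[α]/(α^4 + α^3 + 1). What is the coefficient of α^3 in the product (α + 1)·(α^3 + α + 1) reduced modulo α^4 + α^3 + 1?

Multiply in GF(2)[α]: (α + 1)·(α^3 + α + 1) = α^4 + α^3 + α^2 + 1.
Reduce using α^4 ≡ α^3 + 1 (mod α^4 + α^3 + 1).
Reduced: α^2.

0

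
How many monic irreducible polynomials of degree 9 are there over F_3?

Gauss's count: N_{3}(9) = (1/9) Σ_{d|9} μ(9/d)·3^d.
Divisors of 9: 1, 3, 9; μ(9/d) for each: 0, -1, 1.
Σ = − 3^3 + 3^9 = 19656.
N = 19656/9 = 2184.

2184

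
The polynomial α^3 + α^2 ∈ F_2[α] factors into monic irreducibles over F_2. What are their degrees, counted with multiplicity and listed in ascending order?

1, 1, 1

Write f(α) = α^3 + α^2.
Roots in F_2: f(0) = 0 → root; f(1) = 0 → root.
Linear factors from roots: (α), (α + 1).
Complete factorization: f(α) = (α + 1)·(α)^2.
Factor degrees with multiplicity: 1 + 1 + 1 = 3.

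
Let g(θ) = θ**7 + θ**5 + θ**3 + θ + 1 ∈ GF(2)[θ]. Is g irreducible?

Yes

Check for roots in GF(2): g(0) = 1; g(1) = 1.
No roots, so no linear factors.
Monic irreducibles of degree 2 over GF(2): θ**2 + θ + 1.
None of them divide g (all give nonzero remainder).
Monic irreducibles of degree 3 over GF(2): θ**3 + θ + 1, θ**3 + θ**2 + 1.
None of them divide g (all give nonzero remainder).
No irreducible factor of degree ≤ 3 exists, so g is irreducible over GF(2).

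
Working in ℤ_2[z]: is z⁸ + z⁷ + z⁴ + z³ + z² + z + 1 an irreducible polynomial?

Write m(z) = z⁸ + z⁷ + z⁴ + z³ + z² + z + 1.
Check for roots in ℤ_2: m(0) = 1; m(1) = 1.
No roots, so no linear factors.
Monic irreducibles of degree 2 over GF(2): z² + z + 1.
None of them divide m (all give nonzero remainder).
Monic irreducibles of degree 3 over GF(2): z³ + z + 1, z³ + z² + 1.
None of them divide m (all give nonzero remainder).
Monic irreducibles of degree 4 over GF(2): z⁴ + z + 1, z⁴ + z³ + 1, z⁴ + z³ + z² + z + 1.
None of them divide m (all give nonzero remainder).
No irreducible factor of degree ≤ 4 exists, so m is irreducible over GF(2).

Yes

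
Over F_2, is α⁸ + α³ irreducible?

Write g(α) = α⁸ + α³.
Check for roots in F_2: g(0) = 0 → root; g(1) = 0 → root.
g(0) = 0, so (α) divides g(α); g is reducible.

No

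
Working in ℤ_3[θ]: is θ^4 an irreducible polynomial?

Write f(θ) = θ^4.
Check for roots in ℤ_3: f(0) = 0 → root; f(1) = 1; f(2) = 1.
f(0) = 0, so (θ) divides f(θ); f is reducible.

No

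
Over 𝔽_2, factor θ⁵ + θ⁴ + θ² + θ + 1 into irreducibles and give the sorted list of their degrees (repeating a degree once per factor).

5

Write f(θ) = θ⁵ + θ⁴ + θ² + θ + 1.
Roots in 𝔽_2: f(0) = 1; f(1) = 1.
Complete factorization: f(θ) = (θ⁵ + θ⁴ + θ² + θ + 1).
Factor degrees with multiplicity: 5 = 5.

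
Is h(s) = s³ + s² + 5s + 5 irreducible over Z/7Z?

Check for roots in Z/7Z: h(0) = 5; h(1) = 5; h(2) = 6; h(3) = 0 → root; h(4) = 0 → root; h(5) = 5; h(6) = 0 → root.
h(3) = 0, so (s − 3) divides h(s); h is reducible.

No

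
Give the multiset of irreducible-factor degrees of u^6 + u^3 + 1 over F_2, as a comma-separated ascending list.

Write h(u) = u^6 + u^3 + 1.
Roots in F_2: h(0) = 1; h(1) = 1.
Complete factorization: h(u) = (u^6 + u^3 + 1).
Factor degrees with multiplicity: 6 = 6.

6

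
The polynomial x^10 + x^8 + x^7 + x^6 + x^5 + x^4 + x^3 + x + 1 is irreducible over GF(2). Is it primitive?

Write f(x) = x^10 + x^8 + x^7 + x^6 + x^5 + x^4 + x^3 + x + 1.
|GF(2^10)^×| = 2^10 − 1 = 1023. Prime factorization: 1023 = 3·11·31.
f is primitive ⇔ x has order 1023 in GF(2)[x]/(f), i.e. x^(1023/q) ≠ 1 for each prime q | 1023.
x^(341) mod f = x^8 + x^7 + x^6 + x^5 + x^4 + x^2 + x + 1.
x^(93) mod f = x^7 + x^6 + x^5 + x^4 + x^2 + x.
x^(33) mod f = x^8 + x^6 + x^5 + x^4 + x^3 + x + 1.
None equal 1, so x has full order 1023; f is primitive.

Yes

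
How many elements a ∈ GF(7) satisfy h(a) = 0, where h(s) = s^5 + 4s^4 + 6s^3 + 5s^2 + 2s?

5

Evaluate at each of the 7 elements of GF(7):
h(0) = 0 → root; h(1) = 4; h(2) = 0 → root; h(3) = 3; h(4) = 0 → root; h(5) = 0 → root; h(6) = 0 → root.
Roots: {0, 2, 4, 5, 6}.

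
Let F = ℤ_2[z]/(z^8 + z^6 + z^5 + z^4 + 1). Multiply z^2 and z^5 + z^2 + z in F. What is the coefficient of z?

0

Multiply in ℤ_2[z]: (z^2)·(z^5 + z^2 + z) = z^7 + z^4 + z^3.
Reduced: z^7 + z^4 + z^3.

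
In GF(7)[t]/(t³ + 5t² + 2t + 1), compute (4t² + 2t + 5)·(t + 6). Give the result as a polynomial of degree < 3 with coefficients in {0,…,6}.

6t^2 + 2t + 5

Multiply in GF(7)[t]: (4t² + 2t + 5)·(t + 6) = 4t³ + 5t² + 3t + 2.
Reduce using t³ ≡ 2t² + 5t + 6 (mod t³ + 5t² + 2t + 1).
Reduced: 6t² + 2t + 5.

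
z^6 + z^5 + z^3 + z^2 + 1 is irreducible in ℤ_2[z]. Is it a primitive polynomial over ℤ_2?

Write f(z) = z^6 + z^5 + z^3 + z^2 + 1.
|GF(2^6)^×| = 2^6 − 1 = 63. Prime factorization: 63 = 3^2·7.
f is primitive ⇔ z has order 63 in GF(2)[z]/(f), i.e. z^(63/q) ≠ 1 for each prime q | 63.
z^(21) mod f = z^4 + z^2 + z + 1.
z^(9) mod f = z^2 + z.
None equal 1, so z has full order 63; f is primitive.

Yes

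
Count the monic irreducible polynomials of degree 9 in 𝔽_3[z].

By the necklace-counting formula, N_3(9) = (1/9) Σ_{d|9} μ(9/d)·3^d.
Divisors of 9: 1, 3, 9; μ(9/d) for each: 0, -1, 1.
Σ = − 3^3 + 3^9 = 19656.
N = 19656/9 = 2184.

2184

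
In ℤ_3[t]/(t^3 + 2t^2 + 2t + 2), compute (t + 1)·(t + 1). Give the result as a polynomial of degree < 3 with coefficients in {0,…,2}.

t^2 + 2t + 1

Multiply in ℤ_3[t]: (t + 1)·(t + 1) = t^2 + 2t + 1.
Reduced: t^2 + 2t + 1.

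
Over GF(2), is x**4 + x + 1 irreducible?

Yes

Write h(x) = x**4 + x + 1.
Check for roots in GF(2): h(0) = 1; h(1) = 1.
No roots, so no linear factors.
Monic irreducibles of degree 2 over GF(2): x**2 + x + 1.
None of them divide h (all give nonzero remainder).
No irreducible factor of degree ≤ 2 exists, so h is irreducible over GF(2).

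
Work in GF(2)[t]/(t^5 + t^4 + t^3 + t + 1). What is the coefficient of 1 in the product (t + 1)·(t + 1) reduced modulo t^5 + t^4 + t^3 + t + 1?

Multiply in GF(2)[t]: (t + 1)·(t + 1) = t^2 + 1.
Reduced: t^2 + 1.

1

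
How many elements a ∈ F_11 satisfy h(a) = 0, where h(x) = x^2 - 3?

Evaluate at each of the 11 elements of F_11:
h(0) = 8; h(1) = 9; h(2) = 1; h(3) = 6; h(4) = 2; h(5) = 0 → root; h(6) = 0 → root; h(7) = 2; h(8) = 6; h(9) = 1; h(10) = 9.
Roots: {5, 6}.

2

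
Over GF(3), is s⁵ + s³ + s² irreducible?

Write m(s) = s⁵ + s³ + s².
Check for roots in GF(3): m(0) = 0 → root; m(1) = 0 → root; m(2) = 2.
m(0) = 0, so (s) divides m(s); m is reducible.

No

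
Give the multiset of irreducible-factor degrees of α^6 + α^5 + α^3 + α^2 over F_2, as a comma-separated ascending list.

Write f(α) = α^6 + α^5 + α^3 + α^2.
Roots in F_2: f(0) = 0 → root; f(1) = 0 → root.
Linear factors from roots: (α), (α + 1).
Complete factorization: f(α) = (α)^2·(α + 1)^2·(α^2 + α + 1).
Factor degrees with multiplicity: 1 + 1 + 1 + 1 + 2 = 6.

1, 1, 1, 1, 2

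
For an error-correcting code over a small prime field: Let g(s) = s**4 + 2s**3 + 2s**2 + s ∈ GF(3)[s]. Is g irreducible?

No

Check for roots in GF(3): g(0) = 0 → root; g(1) = 0 → root; g(2) = 0 → root.
g(0) = 0, so (s) divides g(s); g is reducible.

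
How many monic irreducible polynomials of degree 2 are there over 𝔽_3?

3

The number of monic irreducibles of degree 2 over GF(3) is (1/2)·Σ_{d∣2} μ(2/d) 3^d.
Divisors of 2: 1, 2; μ(2/d) for each: -1, 1.
Σ = − 3^1 + 3^2 = 6.
N = 6/2 = 3.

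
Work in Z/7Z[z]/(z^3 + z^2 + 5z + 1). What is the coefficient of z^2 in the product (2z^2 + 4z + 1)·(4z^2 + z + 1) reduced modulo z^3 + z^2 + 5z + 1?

Multiply in Z/7Z[z]: (2z^2 + 4z + 1)·(4z^2 + z + 1) = z^4 + 4z^3 + 3z^2 + 5z + 1.
Reduce using z^3 ≡ 6z^2 + 2z + 6 (mod z^3 + z^2 + 5z + 1).
Reduced: 2z^2 + 3z + 5.

2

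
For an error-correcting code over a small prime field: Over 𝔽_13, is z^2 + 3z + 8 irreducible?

Write f(z) = z^2 + 3z + 8.
Check each element of 𝔽_13 for a root: f(0)=8, f(1)=12, f(2)=5, f(3)=0, f(4)=10, f(5)=9, f(6)=10, f(7)=0, f(8)=5, f(9)=12, f(10)=8, f(11)=6, f(12)=6.
f(3) = 0, so (z − 3) divides f(z); f is reducible.

No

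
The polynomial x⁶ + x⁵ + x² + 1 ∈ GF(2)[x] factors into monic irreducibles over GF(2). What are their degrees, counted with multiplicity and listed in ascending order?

Write f(x) = x⁶ + x⁵ + x² + 1.
Roots in GF(2): f(0) = 1; f(1) = 0 → root.
Linear factors from roots: (x + 1).
Complete factorization: f(x) = (x + 1)·(x² + x + 1)·(x³ + x² + 1).
Factor degrees with multiplicity: 1 + 2 + 3 = 6.

1, 2, 3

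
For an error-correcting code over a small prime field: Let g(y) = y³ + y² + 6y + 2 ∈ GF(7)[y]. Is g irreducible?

No

Check for roots in GF(7): g(0) = 2; g(1) = 3; g(2) = 5; g(3) = 0 → root; g(4) = 1; g(5) = 0 → root; g(6) = 3.
g(3) = 0, so (y − 3) divides g(y); g is reducible.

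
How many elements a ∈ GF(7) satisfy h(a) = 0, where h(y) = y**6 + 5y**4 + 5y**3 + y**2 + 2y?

Evaluate at each of the 7 elements of GF(7):
h(0) = 0 → root; h(1) = 0 → root; h(2) = 3; h(3) = 3; h(4) = 1; h(5) = 6; h(6) = 0 → root.
Roots: {0, 1, 6}.

3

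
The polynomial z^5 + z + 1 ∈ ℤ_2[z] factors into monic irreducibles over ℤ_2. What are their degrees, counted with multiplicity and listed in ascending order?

2, 3

Write f(z) = z^5 + z + 1.
Roots in ℤ_2: f(0) = 1; f(1) = 1.
Complete factorization: f(z) = (z^2 + z + 1)·(z^3 + z^2 + 1).
Factor degrees with multiplicity: 2 + 3 = 5.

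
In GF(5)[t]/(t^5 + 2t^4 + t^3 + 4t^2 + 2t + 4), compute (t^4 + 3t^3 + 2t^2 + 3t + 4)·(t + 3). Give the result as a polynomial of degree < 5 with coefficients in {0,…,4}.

4t^4 + t + 3

Multiply in GF(5)[t]: (t^4 + 3t^3 + 2t^2 + 3t + 4)·(t + 3) = t^5 + t^4 + t^3 + 4t^2 + 3t + 2.
Reduce using t^5 ≡ 3t^4 + 4t^3 + t^2 + 3t + 1 (mod t^5 + 2t^4 + t^3 + 4t^2 + 2t + 4).
Reduced: 4t^4 + t + 3.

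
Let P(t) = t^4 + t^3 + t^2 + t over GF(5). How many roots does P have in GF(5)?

Evaluate at each of the 5 elements of GF(5):
P(0) = 0 → root; P(1) = 4; P(2) = 0 → root; P(3) = 0 → root; P(4) = 0 → root.
Roots: {0, 2, 3, 4}.

4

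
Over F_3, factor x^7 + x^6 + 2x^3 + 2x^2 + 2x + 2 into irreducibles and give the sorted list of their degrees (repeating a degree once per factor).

1, 3, 3

Write g(x) = x^7 + x^6 + 2x^3 + 2x^2 + 2x + 2.
Roots in F_3: g(0) = 2; g(1) = 1; g(2) = 0 → root.
Linear factors from roots: (x + 1).
Complete factorization: g(x) = (x + 1)·(x^3 + x^2 + 2x + 1)·(x^3 + 2x^2 + 2x + 2).
Factor degrees with multiplicity: 1 + 3 + 3 = 7.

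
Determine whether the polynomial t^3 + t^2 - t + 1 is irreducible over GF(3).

Write f(t) = t^3 + t^2 - t + 1.
Check for roots in GF(3): f(0) = 1; f(1) = 2; f(2) = 2.
No roots. A degree-3 polynomial over a field with no linear factor is irreducible.

Yes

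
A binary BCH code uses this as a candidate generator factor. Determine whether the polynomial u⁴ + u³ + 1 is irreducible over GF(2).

Write P(u) = u⁴ + u³ + 1.
Check for roots in GF(2): P(0) = 1; P(1) = 1.
No roots, so no linear factors.
Monic irreducibles of degree 2 over GF(2): u² + u + 1.
None of them divide P (all give nonzero remainder).
No irreducible factor of degree ≤ 2 exists, so P is irreducible over GF(2).

Yes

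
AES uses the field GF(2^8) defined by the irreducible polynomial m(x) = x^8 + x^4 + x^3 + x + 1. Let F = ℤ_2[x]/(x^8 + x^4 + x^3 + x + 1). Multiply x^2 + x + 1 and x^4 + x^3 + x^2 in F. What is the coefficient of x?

Multiply in ℤ_2[x]: (x^2 + x + 1)·(x^4 + x^3 + x^2) = x^6 + x^4 + x^2.
Reduced: x^6 + x^4 + x^2.

0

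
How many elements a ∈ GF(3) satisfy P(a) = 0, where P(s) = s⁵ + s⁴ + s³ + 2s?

Evaluate at each of the 3 elements of GF(3):
P(0) = 0 → root; P(1) = 2; P(2) = 0 → root.
Roots: {0, 2}.

2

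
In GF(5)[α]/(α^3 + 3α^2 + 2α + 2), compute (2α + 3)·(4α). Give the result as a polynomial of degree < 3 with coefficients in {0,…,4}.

Multiply in GF(5)[α]: (2α + 3)·(4α) = 3α^2 + 2α.
Reduced: 3α^2 + 2α.

3α^2 + 2α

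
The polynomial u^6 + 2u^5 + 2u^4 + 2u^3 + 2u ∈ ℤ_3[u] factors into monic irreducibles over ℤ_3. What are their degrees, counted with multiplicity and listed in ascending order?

1, 1, 1, 3

Write g(u) = u^6 + 2u^5 + 2u^4 + 2u^3 + 2u.
Roots in ℤ_3: g(0) = 0 → root; g(1) = 0 → root; g(2) = 0 → root.
Linear factors from roots: (u), (u + 2), (u + 1).
Complete factorization: g(u) = (u)·(u + 1)·(u + 2)·(u^3 + 2u^2 + 1).
Factor degrees with multiplicity: 1 + 1 + 1 + 3 = 6.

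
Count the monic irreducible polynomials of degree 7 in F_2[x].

18

Gauss's count: N_{2}(7) = (1/7) Σ_{d|7} μ(7/d)·2^d.
Divisors of 7: 1, 7; μ(7/d) for each: -1, 1.
Σ = − 2^1 + 2^7 = 126.
N = 126/7 = 18.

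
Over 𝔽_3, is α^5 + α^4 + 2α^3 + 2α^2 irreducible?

No

Write g(α) = α^5 + α^4 + 2α^3 + 2α^2.
Check for roots in 𝔽_3: g(0) = 0 → root; g(1) = 0 → root; g(2) = 0 → root.
g(0) = 0, so (α) divides g(α); g is reducible.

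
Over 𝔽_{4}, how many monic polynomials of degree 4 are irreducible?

60

x^(4^4) − x is the product of all monic irreducibles of degree dividing 4; Möbius inversion gives N = (1/4) Σ μ(4/d)·4^d.
Divisors of 4: 1, 2, 4; μ(4/d) for each: 0, -1, 1.
Σ = − 4^2 + 4^4 = 240.
N = 240/4 = 60.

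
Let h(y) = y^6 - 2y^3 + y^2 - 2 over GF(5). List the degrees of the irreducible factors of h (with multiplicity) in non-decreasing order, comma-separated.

1, 2, 3

Roots in GF(5): h(0) = 3; h(1) = 3; h(2) = 0 → root; h(3) = 2; h(4) = 2.
Linear factors from roots: (y - 2).
Complete factorization: h(y) = (y - 2)·(y^2 - 2y - 2)·(y^3 - y^2 - y + 2).
Factor degrees with multiplicity: 1 + 2 + 3 = 6.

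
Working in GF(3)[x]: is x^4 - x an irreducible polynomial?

Write m(x) = x^4 - x.
Check for roots in GF(3): m(0) = 0 → root; m(1) = 0 → root; m(2) = 2.
m(0) = 0, so (x) divides m(x); m is reducible.

No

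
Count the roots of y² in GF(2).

1

Write P(y) = y².
Evaluate at each of the 2 elements of GF(2):
P(0) = 0 → root; P(1) = 1.
Roots: {0}.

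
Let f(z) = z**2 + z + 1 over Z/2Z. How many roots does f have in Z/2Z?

Evaluate at each of the 2 elements of Z/2Z:
f(0) = 1; f(1) = 1.
No element is a root.

0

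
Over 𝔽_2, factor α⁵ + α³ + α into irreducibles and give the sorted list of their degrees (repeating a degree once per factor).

1, 2, 2

Write h(α) = α⁵ + α³ + α.
Roots in 𝔽_2: h(0) = 0 → root; h(1) = 1.
Linear factors from roots: (α).
Complete factorization: h(α) = (α)·(α² + α + 1)^2.
Factor degrees with multiplicity: 1 + 2 + 2 = 5.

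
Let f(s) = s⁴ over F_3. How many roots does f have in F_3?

1

Evaluate at each of the 3 elements of F_3:
f(0) = 0 → root; f(1) = 1; f(2) = 1.
Roots: {0}.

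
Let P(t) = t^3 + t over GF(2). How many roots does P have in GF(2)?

2

Evaluate at each of the 2 elements of GF(2):
P(0) = 0 → root; P(1) = 0 → root.
Roots: {0, 1}.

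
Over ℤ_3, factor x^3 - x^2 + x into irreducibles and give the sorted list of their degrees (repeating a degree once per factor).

1, 1, 1

Write f(x) = x^3 - x^2 + x.
Roots in ℤ_3: f(0) = 0 → root; f(1) = 1; f(2) = 0 → root.
Linear factors from roots: (x), (x + 1).
Complete factorization: f(x) = (x)·(x + 1)^2.
Factor degrees with multiplicity: 1 + 1 + 1 = 3.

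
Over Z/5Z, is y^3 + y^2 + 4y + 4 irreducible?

No

Write m(y) = y^3 + y^2 + 4y + 4.
Check for roots in Z/5Z: m(0) = 4; m(1) = 0 → root; m(2) = 4; m(3) = 2; m(4) = 0 → root.
m(1) = 0, so (y − 1) divides m(y); m is reducible.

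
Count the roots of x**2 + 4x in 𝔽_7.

Write h(x) = x**2 + 4x.
Evaluate at each of the 7 elements of 𝔽_7:
h(0) = 0 → root; h(1) = 5; h(2) = 5; h(3) = 0 → root; h(4) = 4; h(5) = 3; h(6) = 4.
Roots: {0, 3}.

2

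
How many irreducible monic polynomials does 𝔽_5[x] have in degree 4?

x^(5^4) − x is the product of all monic irreducibles of degree dividing 4; Möbius inversion gives N = (1/4) Σ μ(4/d)·5^d.
Divisors of 4: 1, 2, 4; μ(4/d) for each: 0, -1, 1.
Σ = − 5^2 + 5^4 = 600.
N = 600/4 = 150.

150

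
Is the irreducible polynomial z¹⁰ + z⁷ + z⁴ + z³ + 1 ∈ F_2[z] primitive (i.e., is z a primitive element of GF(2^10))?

No

Write f(z) = z¹⁰ + z⁷ + z⁴ + z³ + 1.
|GF(2^10)^×| = 2^10 − 1 = 1023. Prime factorization: 1023 = 3·11·31.
f is primitive ⇔ z has order 1023 in GF(2)[z]/(f), i.e. z^(1023/q) ≠ 1 for each prime q | 1023.
z^(341) mod f = 1
z^(93) mod f = z⁹ + z⁸ + z⁵ + z³ + z² + z + 1.
z^(33) mod f = z⁹ + z⁸ + z⁶ + z⁵ + z⁴ + z³ + 1.
Since z^(341) = 1, the order of z divides 341 < 1023; not primitive.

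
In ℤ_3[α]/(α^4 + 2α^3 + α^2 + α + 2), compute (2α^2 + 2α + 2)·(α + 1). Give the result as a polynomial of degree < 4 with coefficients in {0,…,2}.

Multiply in ℤ_3[α]: (2α^2 + 2α + 2)·(α + 1) = 2α^3 + α^2 + α + 2.
Reduced: 2α^3 + α^2 + α + 2.

2α^3 + α^2 + α + 2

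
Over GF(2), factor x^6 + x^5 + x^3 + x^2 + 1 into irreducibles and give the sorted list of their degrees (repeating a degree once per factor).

6

Write h(x) = x^6 + x^5 + x^3 + x^2 + 1.
Roots in GF(2): h(0) = 1; h(1) = 1.
Complete factorization: h(x) = (x^6 + x^5 + x^3 + x^2 + 1).
Factor degrees with multiplicity: 6 = 6.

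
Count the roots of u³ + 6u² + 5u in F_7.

3

Write P(u) = u³ + 6u² + 5u.
Evaluate at each of the 7 elements of F_7:
P(0) = 0 → root; P(1) = 5; P(2) = 0 → root; P(3) = 5; P(4) = 5; P(5) = 6; P(6) = 0 → root.
Roots: {0, 2, 6}.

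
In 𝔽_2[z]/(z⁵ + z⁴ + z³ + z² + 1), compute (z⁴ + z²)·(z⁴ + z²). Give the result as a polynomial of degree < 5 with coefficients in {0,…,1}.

Multiply in 𝔽_2[z]: (z⁴ + z²)·(z⁴ + z²) = z⁸ + z⁴.
Reduce using z⁵ ≡ z⁴ + z³ + z² + 1 (mod z⁵ + z⁴ + z³ + z² + 1).
Reduced: z³ + z².

z^3 + z^2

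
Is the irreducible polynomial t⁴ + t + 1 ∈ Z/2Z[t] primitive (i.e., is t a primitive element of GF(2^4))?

Write f(t) = t⁴ + t + 1.
|GF(2^4)^×| = 2^4 − 1 = 15. Prime factorization: 15 = 3·5.
f is primitive ⇔ t has order 15 in GF(2)[t]/(f), i.e. t^(15/q) ≠ 1 for each prime q | 15.
t^(5) mod f = t² + t.
t^(3) mod f = t³.
None equal 1, so t has full order 15; f is primitive.

Yes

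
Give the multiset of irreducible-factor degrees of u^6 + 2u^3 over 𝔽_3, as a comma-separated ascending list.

Write h(u) = u^6 + 2u^3.
Roots in 𝔽_3: h(0) = 0 → root; h(1) = 0 → root; h(2) = 2.
Linear factors from roots: (u), (u + 2).
Complete factorization: h(u) = (u)^3·(u + 2)^3.
Factor degrees with multiplicity: 1 + 1 + 1 + 1 + 1 + 1 = 6.

1, 1, 1, 1, 1, 1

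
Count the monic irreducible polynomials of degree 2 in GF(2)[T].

The number of monic irreducibles of degree 2 over GF(2) is (1/2)·Σ_{d∣2} μ(2/d) 2^d.
Divisors of 2: 1, 2; μ(2/d) for each: -1, 1.
Σ = − 2^1 + 2^2 = 2.
N = 2/2 = 1.

1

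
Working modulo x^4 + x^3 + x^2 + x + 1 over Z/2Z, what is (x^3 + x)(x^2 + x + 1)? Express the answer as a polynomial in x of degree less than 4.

Multiply in Z/2Z[x]: (x^3 + x)·(x^2 + x + 1) = x^5 + x^4 + x^2 + x.
Reduce using x^4 ≡ x^3 + x^2 + x + 1 (mod x^4 + x^3 + x^2 + x + 1).
Reduced: x^3.

x^3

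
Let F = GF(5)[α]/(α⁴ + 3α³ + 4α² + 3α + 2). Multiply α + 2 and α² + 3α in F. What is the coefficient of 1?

0

Multiply in GF(5)[α]: (α + 2)·(α² + 3α) = α³ + α.
Reduced: α³ + α.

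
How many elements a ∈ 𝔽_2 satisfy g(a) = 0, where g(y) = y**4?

1

Evaluate at each of the 2 elements of 𝔽_2:
g(0) = 0 → root; g(1) = 1.
Roots: {0}.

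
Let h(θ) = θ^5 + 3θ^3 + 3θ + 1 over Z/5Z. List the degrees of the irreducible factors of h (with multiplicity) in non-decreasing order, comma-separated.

Roots in Z/5Z: h(0) = 1; h(1) = 3; h(2) = 3; h(3) = 4; h(4) = 4.
Complete factorization: h(θ) = (θ^2 + 3θ + 3)·(θ^3 + 2θ^2 + 4θ + 2).
Factor degrees with multiplicity: 2 + 3 = 5.

2, 3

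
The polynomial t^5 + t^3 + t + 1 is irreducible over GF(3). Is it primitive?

Yes

Write f(t) = t^5 + t^3 + t + 1.
|GF(3^5)^×| = 3^5 − 1 = 242. Prime factorization: 242 = 2·11^2.
f is primitive ⇔ t has order 242 in GF(3)[t]/(f), i.e. t^(242/q) ≠ 1 for each prime q | 242.
t^(121) mod f = 2.
t^(22) mod f = t^4 + t^2 + 2.
None equal 1, so t has full order 242; f is primitive.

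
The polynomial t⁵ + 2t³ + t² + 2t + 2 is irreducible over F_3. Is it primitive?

No

Write f(t) = t⁵ + 2t³ + t² + 2t + 2.
|GF(3^5)^×| = 3^5 − 1 = 242. Prime factorization: 242 = 2·11^2.
f is primitive ⇔ t has order 242 in GF(3)[t]/(f), i.e. t^(242/q) ≠ 1 for each prime q | 242.
t^(121) mod f = 1
t^(22) mod f = 1
Since t^(121) = 1, the order of t divides 121 < 242; not primitive.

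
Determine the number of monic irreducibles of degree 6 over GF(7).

19544

Gauss's count: N_{7}(6) = (1/6) Σ_{d|6} μ(6/d)·7^d.
Divisors of 6: 1, 2, 3, 6; μ(6/d) for each: 1, -1, -1, 1.
Σ = 7^1 − 7^2 − 7^3 + 7^6 = 117264.
N = 117264/6 = 19544.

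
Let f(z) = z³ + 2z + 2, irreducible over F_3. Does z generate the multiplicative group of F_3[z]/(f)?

No

|GF(3^3)^×| = 3^3 − 1 = 26. Prime factorization: 26 = 2·13.
f is primitive ⇔ z has order 26 in GF(3)[z]/(f), i.e. z^(26/q) ≠ 1 for each prime q | 26.
z^(13) mod f = 1
z^(2) mod f = z².
Since z^(13) = 1, the order of z divides 13 < 26; not primitive.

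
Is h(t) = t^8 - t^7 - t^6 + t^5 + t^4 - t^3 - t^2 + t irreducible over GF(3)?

No

Check for roots in GF(3): h(0) = 0 → root; h(1) = 0 → root; h(2) = 0 → root.
h(0) = 0, so (t) divides h(t); h is reducible.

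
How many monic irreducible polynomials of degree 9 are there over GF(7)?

4483696

The number of monic irreducibles of degree 9 over GF(7) is (1/9)·Σ_{d∣9} μ(9/d) 7^d.
Divisors of 9: 1, 3, 9; μ(9/d) for each: 0, -1, 1.
Σ = − 7^3 + 7^9 = 40353264.
N = 40353264/9 = 4483696.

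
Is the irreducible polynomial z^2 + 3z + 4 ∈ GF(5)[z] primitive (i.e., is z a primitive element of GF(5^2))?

No

Write f(z) = z^2 + 3z + 4.
|GF(5^2)^×| = 5^2 − 1 = 24. Prime factorization: 24 = 2^3·3.
f is primitive ⇔ z has order 24 in GF(5)[z]/(f), i.e. z^(24/q) ≠ 1 for each prime q | 24.
z^(12) mod f = 1
z^(8) mod f = 3z + 4.
Since z^(12) = 1, the order of z divides 12 < 24; not primitive.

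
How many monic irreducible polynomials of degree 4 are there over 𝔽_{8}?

By the necklace-counting formula, N_8(4) = (1/4) Σ_{d|4} μ(4/d)·8^d.
Divisors of 4: 1, 2, 4; μ(4/d) for each: 0, -1, 1.
Σ = − 8^2 + 8^4 = 4032.
N = 4032/4 = 1008.

1008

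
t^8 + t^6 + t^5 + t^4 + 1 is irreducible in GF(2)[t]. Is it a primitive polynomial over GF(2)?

Yes

Write f(t) = t^8 + t^6 + t^5 + t^4 + 1.
|GF(2^8)^×| = 2^8 − 1 = 255. Prime factorization: 255 = 3·5·17.
f is primitive ⇔ t has order 255 in GF(2)[t]/(f), i.e. t^(255/q) ≠ 1 for each prime q | 255.
t^(85) mod f = t^7 + t^6 + t^4 + t^3 + t + 1.
t^(51) mod f = t^6 + t^3 + t^2 + 1.
t^(15) mod f = t^7 + t^6 + 1.
None equal 1, so t has full order 255; f is primitive.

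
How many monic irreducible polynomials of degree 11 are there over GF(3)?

16104

x^(3^11) − x is the product of all monic irreducibles of degree dividing 11; Möbius inversion gives N = (1/11) Σ μ(11/d)·3^d.
Divisors of 11: 1, 11; μ(11/d) for each: -1, 1.
Σ = − 3^1 + 3^11 = 177144.
N = 177144/11 = 16104.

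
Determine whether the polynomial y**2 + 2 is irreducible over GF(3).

Write P(y) = y**2 + 2.
Check for roots in GF(3): P(0) = 2; P(1) = 0 → root; P(2) = 0 → root.
P(1) = 0, so (y − 1) divides P(y); P is reducible.

No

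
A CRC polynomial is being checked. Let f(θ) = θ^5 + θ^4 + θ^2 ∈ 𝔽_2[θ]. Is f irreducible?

Check for roots in 𝔽_2: f(0) = 0 → root; f(1) = 1.
f(0) = 0, so (θ) divides f(θ); f is reducible.

No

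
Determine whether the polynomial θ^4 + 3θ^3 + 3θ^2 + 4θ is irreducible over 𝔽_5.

Write g(θ) = θ^4 + 3θ^3 + 3θ^2 + 4θ.
Check for roots in 𝔽_5: g(0) = 0 → root; g(1) = 1; g(2) = 0 → root; g(3) = 1; g(4) = 2.
g(0) = 0, so (θ) divides g(θ); g is reducible.

No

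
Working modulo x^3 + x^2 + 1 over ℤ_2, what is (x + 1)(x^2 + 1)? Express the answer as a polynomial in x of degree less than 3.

x

Multiply in ℤ_2[x]: (x + 1)·(x^2 + 1) = x^3 + x^2 + x + 1.
Reduce using x^3 ≡ x^2 + 1 (mod x^3 + x^2 + 1).
Reduced: x.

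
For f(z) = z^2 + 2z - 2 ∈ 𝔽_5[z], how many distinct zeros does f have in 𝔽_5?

Evaluate at each of the 5 elements of 𝔽_5:
f(0) = 3; f(1) = 1; f(2) = 1; f(3) = 3; f(4) = 2.
No element is a root.

0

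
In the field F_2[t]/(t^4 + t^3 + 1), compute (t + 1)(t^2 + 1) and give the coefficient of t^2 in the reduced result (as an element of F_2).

Multiply in F_2[t]: (t + 1)·(t^2 + 1) = t^3 + t^2 + t + 1.
Reduced: t^3 + t^2 + t + 1.

1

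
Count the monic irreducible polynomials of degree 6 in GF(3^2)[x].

The number of monic irreducibles of degree 6 over GF(9) is (1/6)·Σ_{d∣6} μ(6/d) 9^d.
Divisors of 6: 1, 2, 3, 6; μ(6/d) for each: 1, -1, -1, 1.
Σ = 9^1 − 9^2 − 9^3 + 9^6 = 530640.
N = 530640/6 = 88440.

88440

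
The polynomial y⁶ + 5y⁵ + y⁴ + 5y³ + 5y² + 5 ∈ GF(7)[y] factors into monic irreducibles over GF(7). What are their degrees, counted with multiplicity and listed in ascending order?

1, 2, 3

Write h(y) = y⁶ + 5y⁵ + y⁴ + 5y³ + 5y² + 5.
Linear factors from roots: (y + 3).
Complete factorization: h(y) = (y + 3)·(y² + 1)·(y³ + 2y² + y + 4).
Factor degrees with multiplicity: 1 + 2 + 3 = 6.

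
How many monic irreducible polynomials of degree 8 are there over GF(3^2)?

By the necklace-counting formula, N_9(8) = (1/8) Σ_{d|8} μ(8/d)·9^d.
Divisors of 8: 1, 2, 4, 8; μ(8/d) for each: 0, 0, -1, 1.
Σ = − 9^4 + 9^8 = 43040160.
N = 43040160/8 = 5380020.

5380020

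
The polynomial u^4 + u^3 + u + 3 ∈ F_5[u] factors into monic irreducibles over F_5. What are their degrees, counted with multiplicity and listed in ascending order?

4

Write g(u) = u^4 + u^3 + u + 3.
Roots in F_5: g(0) = 3; g(1) = 1; g(2) = 4; g(3) = 4; g(4) = 2.
Complete factorization: g(u) = (u^4 + u^3 + u + 3).
Factor degrees with multiplicity: 4 = 4.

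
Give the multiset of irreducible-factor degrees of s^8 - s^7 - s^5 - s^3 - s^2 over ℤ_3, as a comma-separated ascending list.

Write h(s) = s^8 - s^7 - s^5 - s^3 - s^2.
Roots in ℤ_3: h(0) = 0 → root; h(1) = 0 → root; h(2) = 0 → root.
Linear factors from roots: (s), (s - 1), (s + 1).
Complete factorization: h(s) = (s)^2·(s + 1)^2·(s - 1)^2·(s^2 - s - 1).
Factor degrees with multiplicity: 1 + 1 + 1 + 1 + 1 + 1 + 2 = 8.

1, 1, 1, 1, 1, 1, 2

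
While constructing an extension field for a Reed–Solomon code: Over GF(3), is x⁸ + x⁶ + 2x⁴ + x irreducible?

No

Write m(x) = x⁸ + x⁶ + 2x⁴ + x.
Check for roots in GF(3): m(0) = 0 → root; m(1) = 2; m(2) = 0 → root.
m(0) = 0, so (x) divides m(x); m is reducible.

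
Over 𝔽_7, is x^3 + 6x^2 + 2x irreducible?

Write h(x) = x^3 + 6x^2 + 2x.
Check for roots in 𝔽_7: h(0) = 0 → root; h(1) = 2; h(2) = 1; h(3) = 3; h(4) = 0 → root; h(5) = 5; h(6) = 3.
h(0) = 0, so (x) divides h(x); h is reducible.

No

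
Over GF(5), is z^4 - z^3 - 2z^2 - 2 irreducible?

Yes

Write m(z) = z^4 - z^3 - 2z^2 - 2.
Check for roots in GF(5): m(0) = 3; m(1) = 1; m(2) = 3; m(3) = 4; m(4) = 3.
No roots, so no linear factors.
Degree-2 irreducible divisors: test the 10 monic irreducibles of degree 2 over GF(5).
None of them divide m (all give nonzero remainder).
No irreducible factor of degree ≤ 2 exists, so m is irreducible over GF(5).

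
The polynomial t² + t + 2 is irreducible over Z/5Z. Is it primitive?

Write f(t) = t² + t + 2.
|GF(5^2)^×| = 5^2 − 1 = 24. Prime factorization: 24 = 2^3·3.
f is primitive ⇔ t has order 24 in GF(5)[t]/(f), i.e. t^(24/q) ≠ 1 for each prime q | 24.
t^(12) mod f = 4.
t^(8) mod f = 3t + 1.
None equal 1, so t has full order 24; f is primitive.

Yes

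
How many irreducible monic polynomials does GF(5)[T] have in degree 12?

x^(5^12) − x is the product of all monic irreducibles of degree dividing 12; Möbius inversion gives N = (1/12) Σ μ(12/d)·5^d.
Divisors of 12: 1, 2, 3, 4, 6, 12; μ(12/d) for each: 0, 1, 0, -1, -1, 1.
Σ = 5^2 − 5^4 − 5^6 + 5^12 = 244124400.
N = 244124400/12 = 20343700.

20343700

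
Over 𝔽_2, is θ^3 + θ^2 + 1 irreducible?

Write h(θ) = θ^3 + θ^2 + 1.
Check for roots in 𝔽_2: h(0) = 1; h(1) = 1.
No roots. A degree-3 polynomial over a field with no linear factor is irreducible.

Yes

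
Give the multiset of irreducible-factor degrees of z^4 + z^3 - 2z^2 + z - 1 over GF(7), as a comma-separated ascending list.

Write g(z) = z^4 + z^3 - 2z^2 + z - 1.
Linear factors from roots: (z - 1).
Complete factorization: g(z) = (z - 1)·(z^3 + 2z^2 + 1).
Factor degrees with multiplicity: 1 + 3 = 4.

1, 3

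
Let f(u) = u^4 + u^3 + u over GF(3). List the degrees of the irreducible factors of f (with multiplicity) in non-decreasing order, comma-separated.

Roots in GF(3): f(0) = 0 → root; f(1) = 0 → root; f(2) = 2.
Linear factors from roots: (u), (u + 2).
Complete factorization: f(u) = (u)·(u + 2)·(u^2 + 2u + 2).
Factor degrees with multiplicity: 1 + 1 + 2 = 4.

1, 1, 2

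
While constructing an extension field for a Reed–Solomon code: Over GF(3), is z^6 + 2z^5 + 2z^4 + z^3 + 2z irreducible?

Write h(z) = z^6 + 2z^5 + 2z^4 + z^3 + 2z.
Check for roots in GF(3): h(0) = 0 → root; h(1) = 2; h(2) = 1.
h(0) = 0, so (z) divides h(z); h is reducible.

No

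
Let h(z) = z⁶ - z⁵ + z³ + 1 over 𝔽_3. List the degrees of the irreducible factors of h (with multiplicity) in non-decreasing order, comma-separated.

Roots in 𝔽_3: h(0) = 1; h(1) = 2; h(2) = 2.
Complete factorization: h(z) = (z⁶ - z⁵ + z³ + 1).
Factor degrees with multiplicity: 6 = 6.

6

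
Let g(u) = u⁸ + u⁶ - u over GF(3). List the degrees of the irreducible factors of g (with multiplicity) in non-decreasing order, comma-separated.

Roots in GF(3): g(0) = 0 → root; g(1) = 1; g(2) = 0 → root.
Linear factors from roots: (u), (u + 1).
Complete factorization: g(u) = (u)·(u + 1)^2·(u² + u - 1)·(u³ - u + 1).
Factor degrees with multiplicity: 1 + 1 + 1 + 2 + 3 = 8.

1, 1, 1, 2, 3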